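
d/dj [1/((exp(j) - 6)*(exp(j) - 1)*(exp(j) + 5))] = -((exp(j) - 6)*(exp(j) - 1) + (exp(j) - 6)*(exp(j) + 5) + (exp(j) - 1)*(exp(j) + 5))/(4*(exp(j) - 6)^2*(exp(j) + 5)^2*sinh(j/2)^2)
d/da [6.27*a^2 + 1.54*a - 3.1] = 12.54*a + 1.54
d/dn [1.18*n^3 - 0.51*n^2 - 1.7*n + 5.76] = 3.54*n^2 - 1.02*n - 1.7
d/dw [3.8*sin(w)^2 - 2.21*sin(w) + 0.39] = (7.6*sin(w) - 2.21)*cos(w)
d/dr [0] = 0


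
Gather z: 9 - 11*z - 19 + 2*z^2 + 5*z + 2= 2*z^2 - 6*z - 8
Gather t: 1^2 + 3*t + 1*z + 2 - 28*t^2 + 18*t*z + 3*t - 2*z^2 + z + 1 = -28*t^2 + t*(18*z + 6) - 2*z^2 + 2*z + 4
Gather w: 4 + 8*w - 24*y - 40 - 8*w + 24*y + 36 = 0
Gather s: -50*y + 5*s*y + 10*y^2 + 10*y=5*s*y + 10*y^2 - 40*y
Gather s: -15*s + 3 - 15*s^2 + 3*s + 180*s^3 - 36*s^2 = 180*s^3 - 51*s^2 - 12*s + 3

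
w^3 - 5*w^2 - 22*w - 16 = (w - 8)*(w + 1)*(w + 2)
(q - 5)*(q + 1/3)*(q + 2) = q^3 - 8*q^2/3 - 11*q - 10/3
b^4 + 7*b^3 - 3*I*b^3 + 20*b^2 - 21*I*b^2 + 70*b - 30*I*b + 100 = (b + 2)*(b + 5)*(b - 5*I)*(b + 2*I)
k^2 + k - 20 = (k - 4)*(k + 5)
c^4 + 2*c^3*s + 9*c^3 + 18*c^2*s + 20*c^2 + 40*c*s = c*(c + 4)*(c + 5)*(c + 2*s)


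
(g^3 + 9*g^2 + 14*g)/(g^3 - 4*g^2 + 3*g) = (g^2 + 9*g + 14)/(g^2 - 4*g + 3)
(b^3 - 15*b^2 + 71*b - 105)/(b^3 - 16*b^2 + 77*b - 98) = (b^2 - 8*b + 15)/(b^2 - 9*b + 14)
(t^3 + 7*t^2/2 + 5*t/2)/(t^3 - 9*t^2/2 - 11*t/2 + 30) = t*(t + 1)/(t^2 - 7*t + 12)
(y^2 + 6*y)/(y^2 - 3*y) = (y + 6)/(y - 3)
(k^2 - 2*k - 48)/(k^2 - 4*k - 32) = (k + 6)/(k + 4)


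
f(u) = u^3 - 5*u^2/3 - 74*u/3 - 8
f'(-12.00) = 447.33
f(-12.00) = -1680.00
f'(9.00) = 188.33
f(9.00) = 364.00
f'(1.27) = -24.06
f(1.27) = -39.97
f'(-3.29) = 18.77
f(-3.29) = 19.50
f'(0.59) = -25.59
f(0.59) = -22.93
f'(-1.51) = -12.79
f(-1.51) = 22.00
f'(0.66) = -25.56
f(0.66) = -24.72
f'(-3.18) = 16.27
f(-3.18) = 21.43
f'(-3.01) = 12.55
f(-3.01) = 23.88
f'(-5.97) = 102.16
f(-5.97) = -132.92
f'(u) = 3*u^2 - 10*u/3 - 74/3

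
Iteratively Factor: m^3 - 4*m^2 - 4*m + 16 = (m - 2)*(m^2 - 2*m - 8) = (m - 4)*(m - 2)*(m + 2)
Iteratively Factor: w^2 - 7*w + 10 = (w - 5)*(w - 2)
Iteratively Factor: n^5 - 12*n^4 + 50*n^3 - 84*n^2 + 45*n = (n - 3)*(n^4 - 9*n^3 + 23*n^2 - 15*n) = (n - 3)*(n - 1)*(n^3 - 8*n^2 + 15*n) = (n - 3)^2*(n - 1)*(n^2 - 5*n) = n*(n - 3)^2*(n - 1)*(n - 5)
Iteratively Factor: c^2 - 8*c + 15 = (c - 5)*(c - 3)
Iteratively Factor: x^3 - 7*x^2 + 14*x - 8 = (x - 1)*(x^2 - 6*x + 8) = (x - 4)*(x - 1)*(x - 2)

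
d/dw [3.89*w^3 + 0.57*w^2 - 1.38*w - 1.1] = 11.67*w^2 + 1.14*w - 1.38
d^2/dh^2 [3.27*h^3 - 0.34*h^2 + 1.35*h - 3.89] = 19.62*h - 0.68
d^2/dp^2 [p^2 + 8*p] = 2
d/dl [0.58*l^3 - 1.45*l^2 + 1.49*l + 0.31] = 1.74*l^2 - 2.9*l + 1.49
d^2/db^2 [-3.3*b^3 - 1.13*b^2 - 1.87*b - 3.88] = -19.8*b - 2.26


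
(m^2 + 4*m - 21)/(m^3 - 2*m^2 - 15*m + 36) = (m + 7)/(m^2 + m - 12)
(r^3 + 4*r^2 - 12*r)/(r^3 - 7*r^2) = (r^2 + 4*r - 12)/(r*(r - 7))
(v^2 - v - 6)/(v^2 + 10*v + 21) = (v^2 - v - 6)/(v^2 + 10*v + 21)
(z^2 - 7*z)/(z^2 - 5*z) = (z - 7)/(z - 5)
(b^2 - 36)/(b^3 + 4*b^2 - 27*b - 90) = (b - 6)/(b^2 - 2*b - 15)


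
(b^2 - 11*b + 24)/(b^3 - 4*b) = (b^2 - 11*b + 24)/(b*(b^2 - 4))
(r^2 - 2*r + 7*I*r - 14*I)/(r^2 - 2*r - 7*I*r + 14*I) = (r + 7*I)/(r - 7*I)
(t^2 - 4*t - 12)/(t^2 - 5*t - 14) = (t - 6)/(t - 7)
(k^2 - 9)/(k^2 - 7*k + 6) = (k^2 - 9)/(k^2 - 7*k + 6)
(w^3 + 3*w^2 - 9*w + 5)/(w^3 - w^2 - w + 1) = (w + 5)/(w + 1)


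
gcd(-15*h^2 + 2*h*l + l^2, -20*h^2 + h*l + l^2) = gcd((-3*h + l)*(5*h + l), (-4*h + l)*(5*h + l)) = 5*h + l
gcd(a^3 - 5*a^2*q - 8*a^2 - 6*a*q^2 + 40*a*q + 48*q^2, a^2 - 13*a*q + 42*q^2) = -a + 6*q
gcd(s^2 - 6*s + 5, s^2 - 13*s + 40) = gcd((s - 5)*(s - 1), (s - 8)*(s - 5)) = s - 5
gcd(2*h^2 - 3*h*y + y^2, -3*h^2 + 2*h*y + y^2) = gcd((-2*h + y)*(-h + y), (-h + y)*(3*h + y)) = -h + y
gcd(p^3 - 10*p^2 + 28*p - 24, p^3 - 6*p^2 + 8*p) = p - 2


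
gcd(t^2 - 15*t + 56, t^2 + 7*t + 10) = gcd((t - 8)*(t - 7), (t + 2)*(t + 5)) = 1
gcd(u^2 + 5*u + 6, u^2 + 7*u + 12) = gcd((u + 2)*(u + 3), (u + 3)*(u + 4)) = u + 3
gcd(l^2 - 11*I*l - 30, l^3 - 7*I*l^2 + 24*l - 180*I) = l - 6*I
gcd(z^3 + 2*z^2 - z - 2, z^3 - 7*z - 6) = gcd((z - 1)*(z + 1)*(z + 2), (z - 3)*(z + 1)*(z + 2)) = z^2 + 3*z + 2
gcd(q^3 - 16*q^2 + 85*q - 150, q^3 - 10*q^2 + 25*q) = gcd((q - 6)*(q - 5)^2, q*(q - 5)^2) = q^2 - 10*q + 25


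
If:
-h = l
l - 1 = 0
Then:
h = -1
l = 1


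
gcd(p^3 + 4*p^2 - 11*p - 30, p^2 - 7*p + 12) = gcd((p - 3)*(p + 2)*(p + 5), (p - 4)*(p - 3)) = p - 3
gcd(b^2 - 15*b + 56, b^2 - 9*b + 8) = b - 8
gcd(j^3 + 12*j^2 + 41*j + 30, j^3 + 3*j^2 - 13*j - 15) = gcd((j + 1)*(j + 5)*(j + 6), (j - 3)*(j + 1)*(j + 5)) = j^2 + 6*j + 5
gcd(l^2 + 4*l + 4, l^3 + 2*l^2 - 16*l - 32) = l + 2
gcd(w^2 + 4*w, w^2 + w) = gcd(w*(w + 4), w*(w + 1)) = w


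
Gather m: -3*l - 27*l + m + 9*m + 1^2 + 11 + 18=-30*l + 10*m + 30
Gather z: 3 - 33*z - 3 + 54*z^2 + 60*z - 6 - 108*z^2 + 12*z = -54*z^2 + 39*z - 6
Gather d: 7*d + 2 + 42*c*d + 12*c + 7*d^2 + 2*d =12*c + 7*d^2 + d*(42*c + 9) + 2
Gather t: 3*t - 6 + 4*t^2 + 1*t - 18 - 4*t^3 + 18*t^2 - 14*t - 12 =-4*t^3 + 22*t^2 - 10*t - 36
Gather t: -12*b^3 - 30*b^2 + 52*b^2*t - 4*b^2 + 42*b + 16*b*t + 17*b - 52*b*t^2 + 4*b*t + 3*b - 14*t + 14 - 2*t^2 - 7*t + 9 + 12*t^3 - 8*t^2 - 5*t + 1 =-12*b^3 - 34*b^2 + 62*b + 12*t^3 + t^2*(-52*b - 10) + t*(52*b^2 + 20*b - 26) + 24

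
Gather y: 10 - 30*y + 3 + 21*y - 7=6 - 9*y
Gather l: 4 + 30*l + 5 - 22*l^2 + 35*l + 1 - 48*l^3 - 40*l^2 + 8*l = -48*l^3 - 62*l^2 + 73*l + 10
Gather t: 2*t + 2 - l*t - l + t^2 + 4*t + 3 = -l + t^2 + t*(6 - l) + 5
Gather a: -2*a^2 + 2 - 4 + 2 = -2*a^2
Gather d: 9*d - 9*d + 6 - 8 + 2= 0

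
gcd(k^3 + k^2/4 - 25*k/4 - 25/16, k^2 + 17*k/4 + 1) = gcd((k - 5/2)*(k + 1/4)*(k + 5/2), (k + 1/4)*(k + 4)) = k + 1/4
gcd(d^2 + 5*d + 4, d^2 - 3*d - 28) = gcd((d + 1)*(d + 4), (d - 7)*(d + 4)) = d + 4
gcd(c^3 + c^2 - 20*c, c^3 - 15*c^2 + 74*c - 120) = c - 4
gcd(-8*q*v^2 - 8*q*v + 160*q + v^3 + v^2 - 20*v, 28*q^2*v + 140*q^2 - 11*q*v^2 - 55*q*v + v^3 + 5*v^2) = v + 5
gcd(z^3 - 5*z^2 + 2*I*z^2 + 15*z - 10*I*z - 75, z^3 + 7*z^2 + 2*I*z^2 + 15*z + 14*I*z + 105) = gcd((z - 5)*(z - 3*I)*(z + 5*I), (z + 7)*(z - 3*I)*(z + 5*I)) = z^2 + 2*I*z + 15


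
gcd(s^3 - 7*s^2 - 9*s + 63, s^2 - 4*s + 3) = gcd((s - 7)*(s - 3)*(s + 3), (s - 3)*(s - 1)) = s - 3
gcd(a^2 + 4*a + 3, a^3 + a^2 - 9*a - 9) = a^2 + 4*a + 3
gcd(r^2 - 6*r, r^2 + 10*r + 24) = 1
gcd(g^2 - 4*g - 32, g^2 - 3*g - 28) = g + 4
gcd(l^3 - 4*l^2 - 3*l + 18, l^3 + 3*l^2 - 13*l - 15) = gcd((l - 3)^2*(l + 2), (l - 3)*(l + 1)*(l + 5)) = l - 3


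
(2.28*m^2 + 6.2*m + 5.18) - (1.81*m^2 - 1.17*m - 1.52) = 0.47*m^2 + 7.37*m + 6.7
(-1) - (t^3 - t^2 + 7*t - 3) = -t^3 + t^2 - 7*t + 2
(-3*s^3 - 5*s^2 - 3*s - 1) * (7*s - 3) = -21*s^4 - 26*s^3 - 6*s^2 + 2*s + 3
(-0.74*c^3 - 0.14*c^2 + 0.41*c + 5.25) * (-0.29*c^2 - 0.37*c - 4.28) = 0.2146*c^5 + 0.3144*c^4 + 3.1001*c^3 - 1.075*c^2 - 3.6973*c - 22.47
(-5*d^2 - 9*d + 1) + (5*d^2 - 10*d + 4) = 5 - 19*d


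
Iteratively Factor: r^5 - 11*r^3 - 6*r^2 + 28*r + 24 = (r + 2)*(r^4 - 2*r^3 - 7*r^2 + 8*r + 12) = (r - 2)*(r + 2)*(r^3 - 7*r - 6) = (r - 2)*(r + 1)*(r + 2)*(r^2 - r - 6) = (r - 2)*(r + 1)*(r + 2)^2*(r - 3)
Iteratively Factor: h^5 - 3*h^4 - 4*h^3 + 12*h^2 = (h + 2)*(h^4 - 5*h^3 + 6*h^2) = (h - 3)*(h + 2)*(h^3 - 2*h^2) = h*(h - 3)*(h + 2)*(h^2 - 2*h) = h^2*(h - 3)*(h + 2)*(h - 2)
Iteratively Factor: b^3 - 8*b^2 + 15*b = (b)*(b^2 - 8*b + 15) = b*(b - 5)*(b - 3)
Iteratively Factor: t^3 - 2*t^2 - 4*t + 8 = (t - 2)*(t^2 - 4) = (t - 2)*(t + 2)*(t - 2)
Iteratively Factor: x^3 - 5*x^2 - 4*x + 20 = (x - 2)*(x^2 - 3*x - 10) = (x - 5)*(x - 2)*(x + 2)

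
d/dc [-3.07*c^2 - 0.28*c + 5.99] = -6.14*c - 0.28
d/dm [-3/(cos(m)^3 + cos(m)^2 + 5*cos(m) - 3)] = 3*(3*sin(m)^2 - 2*cos(m) - 8)*sin(m)/(cos(m)^3 + cos(m)^2 + 5*cos(m) - 3)^2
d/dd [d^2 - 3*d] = 2*d - 3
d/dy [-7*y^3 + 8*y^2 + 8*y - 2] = -21*y^2 + 16*y + 8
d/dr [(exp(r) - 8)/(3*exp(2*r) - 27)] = (-2*(exp(r) - 8)*exp(r) + exp(2*r) - 9)*exp(r)/(3*(exp(2*r) - 9)^2)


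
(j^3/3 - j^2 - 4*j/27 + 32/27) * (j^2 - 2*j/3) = j^5/3 - 11*j^4/9 + 14*j^3/27 + 104*j^2/81 - 64*j/81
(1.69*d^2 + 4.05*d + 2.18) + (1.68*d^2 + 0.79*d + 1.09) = 3.37*d^2 + 4.84*d + 3.27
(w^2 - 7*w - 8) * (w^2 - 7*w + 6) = w^4 - 14*w^3 + 47*w^2 + 14*w - 48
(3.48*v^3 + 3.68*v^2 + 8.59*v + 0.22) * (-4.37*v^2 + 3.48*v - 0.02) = -15.2076*v^5 - 3.9712*v^4 - 24.8015*v^3 + 28.8582*v^2 + 0.5938*v - 0.0044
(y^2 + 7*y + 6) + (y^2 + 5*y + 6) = 2*y^2 + 12*y + 12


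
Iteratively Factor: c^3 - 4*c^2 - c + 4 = (c + 1)*(c^2 - 5*c + 4) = (c - 1)*(c + 1)*(c - 4)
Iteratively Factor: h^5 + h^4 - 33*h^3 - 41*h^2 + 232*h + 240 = (h + 4)*(h^4 - 3*h^3 - 21*h^2 + 43*h + 60) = (h - 3)*(h + 4)*(h^3 - 21*h - 20) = (h - 3)*(h + 1)*(h + 4)*(h^2 - h - 20) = (h - 3)*(h + 1)*(h + 4)^2*(h - 5)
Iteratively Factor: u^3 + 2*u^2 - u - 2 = (u + 2)*(u^2 - 1) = (u + 1)*(u + 2)*(u - 1)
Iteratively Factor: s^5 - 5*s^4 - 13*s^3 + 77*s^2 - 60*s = (s - 5)*(s^4 - 13*s^2 + 12*s) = s*(s - 5)*(s^3 - 13*s + 12) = s*(s - 5)*(s - 1)*(s^2 + s - 12) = s*(s - 5)*(s - 1)*(s + 4)*(s - 3)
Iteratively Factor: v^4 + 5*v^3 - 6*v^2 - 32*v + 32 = (v + 4)*(v^3 + v^2 - 10*v + 8) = (v + 4)^2*(v^2 - 3*v + 2) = (v - 2)*(v + 4)^2*(v - 1)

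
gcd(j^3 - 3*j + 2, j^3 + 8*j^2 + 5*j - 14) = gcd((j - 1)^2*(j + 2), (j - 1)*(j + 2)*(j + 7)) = j^2 + j - 2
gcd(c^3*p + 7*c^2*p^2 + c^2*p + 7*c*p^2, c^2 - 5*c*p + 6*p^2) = 1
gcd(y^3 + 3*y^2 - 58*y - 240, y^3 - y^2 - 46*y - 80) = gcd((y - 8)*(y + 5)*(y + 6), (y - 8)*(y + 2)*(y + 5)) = y^2 - 3*y - 40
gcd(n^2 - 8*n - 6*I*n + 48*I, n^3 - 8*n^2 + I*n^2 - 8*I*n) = n - 8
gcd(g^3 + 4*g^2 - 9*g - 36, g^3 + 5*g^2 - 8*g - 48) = g^2 + g - 12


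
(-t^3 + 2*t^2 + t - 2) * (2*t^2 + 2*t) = -2*t^5 + 2*t^4 + 6*t^3 - 2*t^2 - 4*t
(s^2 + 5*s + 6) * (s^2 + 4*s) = s^4 + 9*s^3 + 26*s^2 + 24*s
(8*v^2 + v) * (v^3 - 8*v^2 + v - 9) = 8*v^5 - 63*v^4 - 71*v^2 - 9*v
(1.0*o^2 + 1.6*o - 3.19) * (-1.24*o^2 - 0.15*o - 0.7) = -1.24*o^4 - 2.134*o^3 + 3.0156*o^2 - 0.6415*o + 2.233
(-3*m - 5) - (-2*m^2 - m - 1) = 2*m^2 - 2*m - 4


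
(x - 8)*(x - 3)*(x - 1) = x^3 - 12*x^2 + 35*x - 24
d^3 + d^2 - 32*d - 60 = (d - 6)*(d + 2)*(d + 5)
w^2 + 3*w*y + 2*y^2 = (w + y)*(w + 2*y)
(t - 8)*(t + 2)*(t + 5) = t^3 - t^2 - 46*t - 80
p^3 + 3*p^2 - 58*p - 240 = (p - 8)*(p + 5)*(p + 6)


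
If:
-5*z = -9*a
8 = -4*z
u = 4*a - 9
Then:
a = -10/9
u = -121/9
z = -2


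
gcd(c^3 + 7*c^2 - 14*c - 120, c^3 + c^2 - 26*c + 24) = c^2 + 2*c - 24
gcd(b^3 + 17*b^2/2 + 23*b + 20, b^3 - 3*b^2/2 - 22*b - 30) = b^2 + 9*b/2 + 5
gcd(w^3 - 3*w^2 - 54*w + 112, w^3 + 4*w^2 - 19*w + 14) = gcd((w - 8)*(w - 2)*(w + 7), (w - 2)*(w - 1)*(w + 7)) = w^2 + 5*w - 14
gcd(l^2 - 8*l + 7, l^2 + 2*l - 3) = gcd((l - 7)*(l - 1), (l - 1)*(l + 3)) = l - 1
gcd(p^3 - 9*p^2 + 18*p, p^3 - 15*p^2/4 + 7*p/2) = p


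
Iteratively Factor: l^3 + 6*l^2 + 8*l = (l + 2)*(l^2 + 4*l) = (l + 2)*(l + 4)*(l)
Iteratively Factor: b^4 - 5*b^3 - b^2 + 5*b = (b - 1)*(b^3 - 4*b^2 - 5*b) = b*(b - 1)*(b^2 - 4*b - 5) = b*(b - 1)*(b + 1)*(b - 5)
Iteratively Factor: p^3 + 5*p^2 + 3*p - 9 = (p + 3)*(p^2 + 2*p - 3) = (p - 1)*(p + 3)*(p + 3)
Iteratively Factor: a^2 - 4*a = (a)*(a - 4)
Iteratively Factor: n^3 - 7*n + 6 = (n + 3)*(n^2 - 3*n + 2) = (n - 1)*(n + 3)*(n - 2)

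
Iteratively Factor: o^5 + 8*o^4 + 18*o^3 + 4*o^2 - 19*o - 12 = (o + 3)*(o^4 + 5*o^3 + 3*o^2 - 5*o - 4) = (o + 1)*(o + 3)*(o^3 + 4*o^2 - o - 4) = (o + 1)^2*(o + 3)*(o^2 + 3*o - 4) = (o + 1)^2*(o + 3)*(o + 4)*(o - 1)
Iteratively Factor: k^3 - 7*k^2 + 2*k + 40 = (k - 5)*(k^2 - 2*k - 8) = (k - 5)*(k + 2)*(k - 4)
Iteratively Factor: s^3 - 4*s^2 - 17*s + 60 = (s - 3)*(s^2 - s - 20) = (s - 3)*(s + 4)*(s - 5)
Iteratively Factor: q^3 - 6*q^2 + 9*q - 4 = (q - 1)*(q^2 - 5*q + 4) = (q - 4)*(q - 1)*(q - 1)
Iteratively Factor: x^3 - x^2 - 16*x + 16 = (x + 4)*(x^2 - 5*x + 4) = (x - 4)*(x + 4)*(x - 1)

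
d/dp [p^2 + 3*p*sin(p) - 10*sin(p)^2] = 3*p*cos(p) + 2*p + 3*sin(p) - 10*sin(2*p)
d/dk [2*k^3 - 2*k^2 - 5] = 2*k*(3*k - 2)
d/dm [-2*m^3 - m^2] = 2*m*(-3*m - 1)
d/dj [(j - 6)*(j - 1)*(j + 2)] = 3*j^2 - 10*j - 8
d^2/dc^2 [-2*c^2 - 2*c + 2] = -4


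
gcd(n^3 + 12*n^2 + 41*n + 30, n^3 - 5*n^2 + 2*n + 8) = n + 1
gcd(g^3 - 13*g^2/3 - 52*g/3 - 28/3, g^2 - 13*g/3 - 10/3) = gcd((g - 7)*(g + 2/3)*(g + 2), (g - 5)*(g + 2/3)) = g + 2/3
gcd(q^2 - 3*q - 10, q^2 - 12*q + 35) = q - 5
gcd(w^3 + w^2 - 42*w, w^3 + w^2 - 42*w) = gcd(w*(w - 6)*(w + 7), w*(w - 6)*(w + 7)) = w^3 + w^2 - 42*w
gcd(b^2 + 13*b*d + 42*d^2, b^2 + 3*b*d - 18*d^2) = b + 6*d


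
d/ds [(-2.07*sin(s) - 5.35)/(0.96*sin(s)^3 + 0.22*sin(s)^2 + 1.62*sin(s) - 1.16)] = (3.9744*sin(s)^3 + 15.8634*sin(s)^2 + 2.354*sin(s) + 11.0682)*cos(s)/(0.9216*sin(s)^6 + 0.4224*sin(s)^5 + 3.1588*sin(s)^4 - 1.5144*sin(s)^3 + 2.114*sin(s)^2 - 3.7584*sin(s) + 1.3456)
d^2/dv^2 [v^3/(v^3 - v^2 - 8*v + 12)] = 2*v*(v^3 + 28*v^2 + 36*v + 108)/(v^7 + v^6 - 21*v^5 - 5*v^4 + 160*v^3 - 72*v^2 - 432*v + 432)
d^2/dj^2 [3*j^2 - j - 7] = 6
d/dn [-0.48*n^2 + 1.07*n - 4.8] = 1.07 - 0.96*n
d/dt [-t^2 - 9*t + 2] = -2*t - 9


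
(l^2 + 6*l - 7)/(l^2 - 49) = (l - 1)/(l - 7)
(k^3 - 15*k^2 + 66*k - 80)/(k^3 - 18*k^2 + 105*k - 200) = (k - 2)/(k - 5)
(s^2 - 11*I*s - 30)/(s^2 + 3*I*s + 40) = (s - 6*I)/(s + 8*I)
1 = 1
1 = 1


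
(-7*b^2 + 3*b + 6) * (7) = -49*b^2 + 21*b + 42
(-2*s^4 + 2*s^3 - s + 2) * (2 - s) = 2*s^5 - 6*s^4 + 4*s^3 + s^2 - 4*s + 4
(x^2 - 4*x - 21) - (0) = x^2 - 4*x - 21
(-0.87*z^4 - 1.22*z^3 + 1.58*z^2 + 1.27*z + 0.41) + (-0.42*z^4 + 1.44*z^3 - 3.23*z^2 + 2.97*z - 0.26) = -1.29*z^4 + 0.22*z^3 - 1.65*z^2 + 4.24*z + 0.15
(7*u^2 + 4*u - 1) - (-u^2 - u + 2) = 8*u^2 + 5*u - 3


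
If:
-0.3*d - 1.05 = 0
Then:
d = -3.50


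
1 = 1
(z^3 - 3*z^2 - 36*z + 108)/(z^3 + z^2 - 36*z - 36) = (z - 3)/(z + 1)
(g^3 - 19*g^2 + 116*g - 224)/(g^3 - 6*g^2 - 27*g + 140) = (g - 8)/(g + 5)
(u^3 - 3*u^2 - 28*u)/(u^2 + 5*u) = (u^2 - 3*u - 28)/(u + 5)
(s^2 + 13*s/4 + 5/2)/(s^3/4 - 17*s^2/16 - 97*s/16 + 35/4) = 4*(4*s^2 + 13*s + 10)/(4*s^3 - 17*s^2 - 97*s + 140)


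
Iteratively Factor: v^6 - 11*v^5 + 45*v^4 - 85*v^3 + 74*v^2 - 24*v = (v - 1)*(v^5 - 10*v^4 + 35*v^3 - 50*v^2 + 24*v) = v*(v - 1)*(v^4 - 10*v^3 + 35*v^2 - 50*v + 24) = v*(v - 3)*(v - 1)*(v^3 - 7*v^2 + 14*v - 8) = v*(v - 3)*(v - 1)^2*(v^2 - 6*v + 8) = v*(v - 3)*(v - 2)*(v - 1)^2*(v - 4)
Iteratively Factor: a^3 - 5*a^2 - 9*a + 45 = (a - 3)*(a^2 - 2*a - 15) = (a - 3)*(a + 3)*(a - 5)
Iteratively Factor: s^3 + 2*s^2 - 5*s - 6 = (s + 1)*(s^2 + s - 6) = (s - 2)*(s + 1)*(s + 3)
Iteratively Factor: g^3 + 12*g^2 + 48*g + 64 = (g + 4)*(g^2 + 8*g + 16) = (g + 4)^2*(g + 4)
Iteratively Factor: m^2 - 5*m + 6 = (m - 2)*(m - 3)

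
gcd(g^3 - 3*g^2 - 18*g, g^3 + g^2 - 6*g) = g^2 + 3*g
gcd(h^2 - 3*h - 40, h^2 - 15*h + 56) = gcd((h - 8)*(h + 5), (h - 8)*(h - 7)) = h - 8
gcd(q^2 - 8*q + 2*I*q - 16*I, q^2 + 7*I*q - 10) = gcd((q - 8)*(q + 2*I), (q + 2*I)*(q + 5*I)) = q + 2*I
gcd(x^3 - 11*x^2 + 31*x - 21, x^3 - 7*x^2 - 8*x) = 1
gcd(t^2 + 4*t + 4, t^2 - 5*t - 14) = t + 2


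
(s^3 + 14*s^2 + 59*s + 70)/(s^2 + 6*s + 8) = (s^2 + 12*s + 35)/(s + 4)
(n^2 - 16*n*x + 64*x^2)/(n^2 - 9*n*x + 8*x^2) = (-n + 8*x)/(-n + x)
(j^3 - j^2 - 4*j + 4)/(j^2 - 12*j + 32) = (j^3 - j^2 - 4*j + 4)/(j^2 - 12*j + 32)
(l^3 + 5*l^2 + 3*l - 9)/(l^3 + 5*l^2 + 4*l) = (l^3 + 5*l^2 + 3*l - 9)/(l*(l^2 + 5*l + 4))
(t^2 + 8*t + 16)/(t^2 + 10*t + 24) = (t + 4)/(t + 6)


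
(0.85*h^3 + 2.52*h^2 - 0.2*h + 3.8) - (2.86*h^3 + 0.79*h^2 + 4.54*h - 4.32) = -2.01*h^3 + 1.73*h^2 - 4.74*h + 8.12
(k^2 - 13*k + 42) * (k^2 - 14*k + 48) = k^4 - 27*k^3 + 272*k^2 - 1212*k + 2016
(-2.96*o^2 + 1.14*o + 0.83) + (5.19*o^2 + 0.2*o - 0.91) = 2.23*o^2 + 1.34*o - 0.0800000000000001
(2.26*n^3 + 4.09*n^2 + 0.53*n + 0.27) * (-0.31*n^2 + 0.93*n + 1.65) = -0.7006*n^5 + 0.8339*n^4 + 7.3684*n^3 + 7.1577*n^2 + 1.1256*n + 0.4455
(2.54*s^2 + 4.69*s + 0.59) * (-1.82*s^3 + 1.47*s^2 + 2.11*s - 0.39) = -4.6228*s^5 - 4.802*s^4 + 11.1799*s^3 + 9.7726*s^2 - 0.5842*s - 0.2301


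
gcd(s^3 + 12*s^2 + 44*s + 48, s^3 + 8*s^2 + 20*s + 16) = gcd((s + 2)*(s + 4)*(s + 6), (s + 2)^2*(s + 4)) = s^2 + 6*s + 8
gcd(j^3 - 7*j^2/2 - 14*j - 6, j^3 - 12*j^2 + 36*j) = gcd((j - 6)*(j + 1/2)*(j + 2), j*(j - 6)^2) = j - 6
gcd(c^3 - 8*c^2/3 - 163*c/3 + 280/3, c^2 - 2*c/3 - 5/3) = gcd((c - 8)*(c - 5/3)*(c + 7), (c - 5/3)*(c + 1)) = c - 5/3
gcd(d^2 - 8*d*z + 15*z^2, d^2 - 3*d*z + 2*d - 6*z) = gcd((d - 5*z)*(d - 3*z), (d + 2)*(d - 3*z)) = -d + 3*z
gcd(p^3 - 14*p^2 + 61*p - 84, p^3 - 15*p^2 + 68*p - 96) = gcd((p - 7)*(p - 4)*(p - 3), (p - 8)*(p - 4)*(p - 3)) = p^2 - 7*p + 12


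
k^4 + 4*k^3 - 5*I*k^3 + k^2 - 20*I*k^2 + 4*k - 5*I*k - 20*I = (k + 4)*(k - 5*I)*(k - I)*(k + I)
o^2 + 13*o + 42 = (o + 6)*(o + 7)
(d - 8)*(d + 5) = d^2 - 3*d - 40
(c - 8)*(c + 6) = c^2 - 2*c - 48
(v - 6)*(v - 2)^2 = v^3 - 10*v^2 + 28*v - 24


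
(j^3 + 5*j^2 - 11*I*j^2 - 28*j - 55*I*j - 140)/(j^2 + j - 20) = (j^2 - 11*I*j - 28)/(j - 4)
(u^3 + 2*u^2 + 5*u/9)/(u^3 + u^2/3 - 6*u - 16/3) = u*(9*u^2 + 18*u + 5)/(3*(3*u^3 + u^2 - 18*u - 16))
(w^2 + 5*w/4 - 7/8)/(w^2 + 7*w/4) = (w - 1/2)/w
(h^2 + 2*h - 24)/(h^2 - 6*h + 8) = (h + 6)/(h - 2)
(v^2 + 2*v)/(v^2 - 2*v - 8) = v/(v - 4)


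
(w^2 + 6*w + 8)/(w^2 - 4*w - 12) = (w + 4)/(w - 6)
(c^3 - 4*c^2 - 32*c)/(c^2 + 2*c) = (c^2 - 4*c - 32)/(c + 2)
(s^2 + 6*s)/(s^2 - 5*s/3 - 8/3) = 3*s*(s + 6)/(3*s^2 - 5*s - 8)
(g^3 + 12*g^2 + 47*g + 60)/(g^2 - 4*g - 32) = (g^2 + 8*g + 15)/(g - 8)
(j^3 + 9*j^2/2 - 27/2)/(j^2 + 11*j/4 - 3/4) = 2*(2*j^2 + 3*j - 9)/(4*j - 1)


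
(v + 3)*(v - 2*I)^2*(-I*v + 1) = -I*v^4 - 3*v^3 - 3*I*v^3 - 9*v^2 - 4*v - 12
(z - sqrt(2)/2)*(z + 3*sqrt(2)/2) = z^2 + sqrt(2)*z - 3/2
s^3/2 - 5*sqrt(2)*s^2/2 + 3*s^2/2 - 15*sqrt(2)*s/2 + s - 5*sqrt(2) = (s/2 + 1/2)*(s + 2)*(s - 5*sqrt(2))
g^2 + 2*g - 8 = (g - 2)*(g + 4)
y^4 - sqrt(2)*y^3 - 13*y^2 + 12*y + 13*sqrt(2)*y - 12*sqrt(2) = (y - 3)*(y - 1)*(y + 4)*(y - sqrt(2))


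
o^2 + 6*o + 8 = (o + 2)*(o + 4)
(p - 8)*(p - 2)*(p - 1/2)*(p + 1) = p^4 - 19*p^3/2 + 21*p^2/2 + 13*p - 8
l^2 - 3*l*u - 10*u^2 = (l - 5*u)*(l + 2*u)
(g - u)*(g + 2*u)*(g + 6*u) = g^3 + 7*g^2*u + 4*g*u^2 - 12*u^3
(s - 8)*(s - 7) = s^2 - 15*s + 56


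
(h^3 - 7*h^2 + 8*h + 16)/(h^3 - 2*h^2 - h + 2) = (h^2 - 8*h + 16)/(h^2 - 3*h + 2)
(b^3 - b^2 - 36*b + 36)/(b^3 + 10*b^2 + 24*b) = (b^2 - 7*b + 6)/(b*(b + 4))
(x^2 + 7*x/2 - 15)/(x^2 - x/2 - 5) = (x + 6)/(x + 2)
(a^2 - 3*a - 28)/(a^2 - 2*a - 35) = (a + 4)/(a + 5)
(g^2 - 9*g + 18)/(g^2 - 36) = (g - 3)/(g + 6)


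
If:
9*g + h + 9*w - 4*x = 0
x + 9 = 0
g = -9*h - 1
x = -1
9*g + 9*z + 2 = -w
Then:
No Solution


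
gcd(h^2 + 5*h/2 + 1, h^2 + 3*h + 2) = h + 2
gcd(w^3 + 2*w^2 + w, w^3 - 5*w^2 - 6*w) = w^2 + w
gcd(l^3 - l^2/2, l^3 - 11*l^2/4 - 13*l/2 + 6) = 1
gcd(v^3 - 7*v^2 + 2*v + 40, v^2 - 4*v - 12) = v + 2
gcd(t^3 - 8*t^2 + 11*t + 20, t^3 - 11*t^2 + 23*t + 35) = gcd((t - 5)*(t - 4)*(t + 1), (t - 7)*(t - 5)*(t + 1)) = t^2 - 4*t - 5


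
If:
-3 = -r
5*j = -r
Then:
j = -3/5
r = 3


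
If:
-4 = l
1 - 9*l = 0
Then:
No Solution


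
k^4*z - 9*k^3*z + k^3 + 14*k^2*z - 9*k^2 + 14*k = k*(k - 7)*(k - 2)*(k*z + 1)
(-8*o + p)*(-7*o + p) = 56*o^2 - 15*o*p + p^2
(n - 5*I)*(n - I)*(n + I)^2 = n^4 - 4*I*n^3 + 6*n^2 - 4*I*n + 5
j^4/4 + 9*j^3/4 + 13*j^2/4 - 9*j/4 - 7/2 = (j/2 + 1/2)*(j/2 + 1)*(j - 1)*(j + 7)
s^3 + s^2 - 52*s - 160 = (s - 8)*(s + 4)*(s + 5)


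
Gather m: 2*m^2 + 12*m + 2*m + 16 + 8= 2*m^2 + 14*m + 24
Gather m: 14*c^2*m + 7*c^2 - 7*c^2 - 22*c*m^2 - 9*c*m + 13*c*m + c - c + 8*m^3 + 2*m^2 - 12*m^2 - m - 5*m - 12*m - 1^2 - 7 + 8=8*m^3 + m^2*(-22*c - 10) + m*(14*c^2 + 4*c - 18)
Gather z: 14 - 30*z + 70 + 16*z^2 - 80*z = 16*z^2 - 110*z + 84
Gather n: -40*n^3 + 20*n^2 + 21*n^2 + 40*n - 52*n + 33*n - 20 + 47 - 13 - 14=-40*n^3 + 41*n^2 + 21*n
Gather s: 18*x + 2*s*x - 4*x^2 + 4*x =2*s*x - 4*x^2 + 22*x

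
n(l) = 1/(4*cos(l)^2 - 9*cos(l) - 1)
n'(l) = (8*sin(l)*cos(l) - 9*sin(l))/(4*cos(l)^2 - 9*cos(l) - 1)^2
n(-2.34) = 0.14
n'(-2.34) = 0.20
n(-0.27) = -0.17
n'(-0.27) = 0.01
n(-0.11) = -0.17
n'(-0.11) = 0.00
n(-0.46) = -0.17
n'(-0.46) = 0.02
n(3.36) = 0.09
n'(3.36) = 0.03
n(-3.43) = 0.09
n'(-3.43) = -0.04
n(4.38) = 0.42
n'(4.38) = 1.97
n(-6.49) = -0.17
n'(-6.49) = 0.01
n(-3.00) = 0.08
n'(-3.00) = 0.02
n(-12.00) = -0.17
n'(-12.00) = -0.04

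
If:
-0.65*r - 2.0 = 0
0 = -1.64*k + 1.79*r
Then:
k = -3.36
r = -3.08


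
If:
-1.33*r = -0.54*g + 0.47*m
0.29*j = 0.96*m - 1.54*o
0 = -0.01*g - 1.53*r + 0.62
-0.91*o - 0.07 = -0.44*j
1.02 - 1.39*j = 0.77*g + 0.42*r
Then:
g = 0.95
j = 0.08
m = -0.03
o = -0.04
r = 0.40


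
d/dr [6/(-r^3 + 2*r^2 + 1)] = 6*r*(3*r - 4)/(-r^3 + 2*r^2 + 1)^2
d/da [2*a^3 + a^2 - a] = 6*a^2 + 2*a - 1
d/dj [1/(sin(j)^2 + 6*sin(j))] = -2*(sin(j) + 3)*cos(j)/((sin(j) + 6)^2*sin(j)^2)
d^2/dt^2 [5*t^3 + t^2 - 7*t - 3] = 30*t + 2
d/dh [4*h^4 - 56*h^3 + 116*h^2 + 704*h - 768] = 16*h^3 - 168*h^2 + 232*h + 704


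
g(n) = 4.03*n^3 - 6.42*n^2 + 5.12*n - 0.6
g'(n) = 12.09*n^2 - 12.84*n + 5.12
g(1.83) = 11.97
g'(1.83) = 22.11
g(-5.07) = -716.79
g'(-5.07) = 380.99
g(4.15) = 198.12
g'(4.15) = 160.05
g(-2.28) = -93.41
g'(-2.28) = 97.24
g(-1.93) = -63.37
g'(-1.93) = 74.94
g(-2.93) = -172.09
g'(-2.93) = 146.53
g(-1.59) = -41.17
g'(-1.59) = 56.10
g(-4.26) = -450.47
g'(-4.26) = 279.22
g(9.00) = 2463.33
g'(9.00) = 868.85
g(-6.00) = -1132.92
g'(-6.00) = 517.40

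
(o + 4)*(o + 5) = o^2 + 9*o + 20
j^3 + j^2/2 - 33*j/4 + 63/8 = (j - 3/2)^2*(j + 7/2)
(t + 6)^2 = t^2 + 12*t + 36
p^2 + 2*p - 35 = (p - 5)*(p + 7)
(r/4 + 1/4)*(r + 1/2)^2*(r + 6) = r^4/4 + 2*r^3 + 53*r^2/16 + 31*r/16 + 3/8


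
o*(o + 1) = o^2 + o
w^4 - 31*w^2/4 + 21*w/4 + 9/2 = (w - 2)*(w - 3/2)*(w + 1/2)*(w + 3)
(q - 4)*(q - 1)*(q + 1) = q^3 - 4*q^2 - q + 4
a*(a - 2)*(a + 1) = a^3 - a^2 - 2*a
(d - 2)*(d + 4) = d^2 + 2*d - 8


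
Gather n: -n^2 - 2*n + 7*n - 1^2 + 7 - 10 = -n^2 + 5*n - 4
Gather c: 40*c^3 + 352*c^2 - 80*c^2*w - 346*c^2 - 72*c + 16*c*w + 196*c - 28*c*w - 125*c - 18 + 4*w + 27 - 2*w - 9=40*c^3 + c^2*(6 - 80*w) + c*(-12*w - 1) + 2*w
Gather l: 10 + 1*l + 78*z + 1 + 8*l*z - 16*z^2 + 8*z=l*(8*z + 1) - 16*z^2 + 86*z + 11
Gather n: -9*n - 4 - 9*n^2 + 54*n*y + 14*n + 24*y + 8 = -9*n^2 + n*(54*y + 5) + 24*y + 4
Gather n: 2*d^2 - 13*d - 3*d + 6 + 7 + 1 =2*d^2 - 16*d + 14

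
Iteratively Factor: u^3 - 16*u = (u - 4)*(u^2 + 4*u) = (u - 4)*(u + 4)*(u)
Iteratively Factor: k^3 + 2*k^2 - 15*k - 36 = (k + 3)*(k^2 - k - 12) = (k - 4)*(k + 3)*(k + 3)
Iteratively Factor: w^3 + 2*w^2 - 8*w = (w + 4)*(w^2 - 2*w) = (w - 2)*(w + 4)*(w)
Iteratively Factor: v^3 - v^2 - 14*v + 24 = (v + 4)*(v^2 - 5*v + 6) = (v - 3)*(v + 4)*(v - 2)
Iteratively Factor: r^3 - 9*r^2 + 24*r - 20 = (r - 2)*(r^2 - 7*r + 10) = (r - 2)^2*(r - 5)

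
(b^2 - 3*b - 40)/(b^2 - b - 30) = (b - 8)/(b - 6)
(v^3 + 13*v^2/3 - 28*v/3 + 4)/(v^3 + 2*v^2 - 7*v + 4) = (v^2 + 16*v/3 - 4)/(v^2 + 3*v - 4)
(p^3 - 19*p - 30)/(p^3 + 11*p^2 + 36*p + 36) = (p - 5)/(p + 6)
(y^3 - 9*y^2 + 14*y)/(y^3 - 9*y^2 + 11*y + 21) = y*(y - 2)/(y^2 - 2*y - 3)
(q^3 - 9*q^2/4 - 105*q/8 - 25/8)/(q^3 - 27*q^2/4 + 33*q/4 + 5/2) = (q + 5/2)/(q - 2)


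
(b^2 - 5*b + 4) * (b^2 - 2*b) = b^4 - 7*b^3 + 14*b^2 - 8*b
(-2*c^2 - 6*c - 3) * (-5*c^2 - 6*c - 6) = 10*c^4 + 42*c^3 + 63*c^2 + 54*c + 18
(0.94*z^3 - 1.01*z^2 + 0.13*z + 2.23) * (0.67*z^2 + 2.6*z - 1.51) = 0.6298*z^5 + 1.7673*z^4 - 3.9583*z^3 + 3.3572*z^2 + 5.6017*z - 3.3673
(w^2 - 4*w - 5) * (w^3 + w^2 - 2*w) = w^5 - 3*w^4 - 11*w^3 + 3*w^2 + 10*w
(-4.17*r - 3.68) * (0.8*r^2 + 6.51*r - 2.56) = -3.336*r^3 - 30.0907*r^2 - 13.2816*r + 9.4208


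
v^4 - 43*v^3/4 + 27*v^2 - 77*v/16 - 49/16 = (v - 7)*(v - 7/2)*(v - 1/2)*(v + 1/4)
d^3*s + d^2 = d^2*(d*s + 1)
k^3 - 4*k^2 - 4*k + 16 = (k - 4)*(k - 2)*(k + 2)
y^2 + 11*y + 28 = (y + 4)*(y + 7)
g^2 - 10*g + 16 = (g - 8)*(g - 2)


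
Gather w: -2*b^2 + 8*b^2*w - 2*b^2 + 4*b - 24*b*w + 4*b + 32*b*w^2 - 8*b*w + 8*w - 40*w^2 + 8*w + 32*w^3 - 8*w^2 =-4*b^2 + 8*b + 32*w^3 + w^2*(32*b - 48) + w*(8*b^2 - 32*b + 16)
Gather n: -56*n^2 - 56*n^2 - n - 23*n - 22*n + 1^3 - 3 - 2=-112*n^2 - 46*n - 4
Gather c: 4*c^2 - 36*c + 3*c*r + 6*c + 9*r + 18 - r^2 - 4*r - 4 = 4*c^2 + c*(3*r - 30) - r^2 + 5*r + 14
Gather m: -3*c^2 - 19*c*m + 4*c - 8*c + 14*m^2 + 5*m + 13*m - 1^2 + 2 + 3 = -3*c^2 - 4*c + 14*m^2 + m*(18 - 19*c) + 4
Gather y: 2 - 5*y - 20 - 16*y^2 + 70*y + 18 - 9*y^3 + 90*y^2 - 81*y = -9*y^3 + 74*y^2 - 16*y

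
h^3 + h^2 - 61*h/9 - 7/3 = (h - 7/3)*(h + 1/3)*(h + 3)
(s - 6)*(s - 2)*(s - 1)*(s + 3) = s^4 - 6*s^3 - 7*s^2 + 48*s - 36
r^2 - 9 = (r - 3)*(r + 3)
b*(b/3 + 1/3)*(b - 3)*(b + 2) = b^4/3 - 7*b^2/3 - 2*b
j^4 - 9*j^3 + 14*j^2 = j^2*(j - 7)*(j - 2)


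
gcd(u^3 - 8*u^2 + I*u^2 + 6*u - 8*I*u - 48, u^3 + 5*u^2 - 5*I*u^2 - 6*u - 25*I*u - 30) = u - 2*I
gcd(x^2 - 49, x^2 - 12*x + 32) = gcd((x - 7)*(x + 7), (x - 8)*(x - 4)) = 1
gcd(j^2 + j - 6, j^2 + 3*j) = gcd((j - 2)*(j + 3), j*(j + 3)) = j + 3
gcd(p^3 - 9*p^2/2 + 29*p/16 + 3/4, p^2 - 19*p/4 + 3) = p^2 - 19*p/4 + 3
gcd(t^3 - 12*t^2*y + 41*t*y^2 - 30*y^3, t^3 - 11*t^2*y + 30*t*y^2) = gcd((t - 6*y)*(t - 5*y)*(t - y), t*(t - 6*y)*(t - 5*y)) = t^2 - 11*t*y + 30*y^2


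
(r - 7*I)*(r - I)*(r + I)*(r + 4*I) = r^4 - 3*I*r^3 + 29*r^2 - 3*I*r + 28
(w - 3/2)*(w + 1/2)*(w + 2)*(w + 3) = w^4 + 4*w^3 + w^2/4 - 39*w/4 - 9/2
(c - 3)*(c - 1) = c^2 - 4*c + 3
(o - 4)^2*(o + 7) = o^3 - o^2 - 40*o + 112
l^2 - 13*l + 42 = (l - 7)*(l - 6)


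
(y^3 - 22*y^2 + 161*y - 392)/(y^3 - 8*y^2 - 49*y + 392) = (y - 7)/(y + 7)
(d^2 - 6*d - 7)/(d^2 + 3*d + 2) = (d - 7)/(d + 2)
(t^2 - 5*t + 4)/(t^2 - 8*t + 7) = (t - 4)/(t - 7)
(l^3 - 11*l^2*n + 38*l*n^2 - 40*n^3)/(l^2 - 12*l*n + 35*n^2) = (l^2 - 6*l*n + 8*n^2)/(l - 7*n)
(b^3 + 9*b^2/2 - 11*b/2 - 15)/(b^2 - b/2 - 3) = b + 5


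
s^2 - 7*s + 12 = (s - 4)*(s - 3)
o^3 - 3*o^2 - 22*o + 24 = (o - 6)*(o - 1)*(o + 4)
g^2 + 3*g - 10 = (g - 2)*(g + 5)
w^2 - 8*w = w*(w - 8)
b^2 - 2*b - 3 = (b - 3)*(b + 1)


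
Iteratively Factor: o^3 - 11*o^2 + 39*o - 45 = (o - 3)*(o^2 - 8*o + 15) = (o - 5)*(o - 3)*(o - 3)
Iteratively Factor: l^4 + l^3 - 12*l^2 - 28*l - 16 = (l + 1)*(l^3 - 12*l - 16) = (l - 4)*(l + 1)*(l^2 + 4*l + 4) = (l - 4)*(l + 1)*(l + 2)*(l + 2)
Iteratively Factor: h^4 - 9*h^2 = (h - 3)*(h^3 + 3*h^2) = h*(h - 3)*(h^2 + 3*h) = h^2*(h - 3)*(h + 3)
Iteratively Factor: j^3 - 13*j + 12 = (j + 4)*(j^2 - 4*j + 3) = (j - 1)*(j + 4)*(j - 3)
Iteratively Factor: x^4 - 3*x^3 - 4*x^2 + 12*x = (x - 3)*(x^3 - 4*x) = x*(x - 3)*(x^2 - 4) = x*(x - 3)*(x + 2)*(x - 2)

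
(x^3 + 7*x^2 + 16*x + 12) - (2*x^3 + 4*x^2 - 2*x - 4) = -x^3 + 3*x^2 + 18*x + 16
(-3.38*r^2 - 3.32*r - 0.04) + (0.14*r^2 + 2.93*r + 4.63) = -3.24*r^2 - 0.39*r + 4.59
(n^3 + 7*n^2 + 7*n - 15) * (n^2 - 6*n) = n^5 + n^4 - 35*n^3 - 57*n^2 + 90*n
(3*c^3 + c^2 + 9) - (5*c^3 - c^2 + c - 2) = -2*c^3 + 2*c^2 - c + 11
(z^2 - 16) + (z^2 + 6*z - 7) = 2*z^2 + 6*z - 23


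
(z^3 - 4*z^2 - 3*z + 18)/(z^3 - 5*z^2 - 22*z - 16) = (z^2 - 6*z + 9)/(z^2 - 7*z - 8)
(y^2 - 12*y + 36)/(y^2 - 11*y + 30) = (y - 6)/(y - 5)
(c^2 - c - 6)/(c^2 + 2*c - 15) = (c + 2)/(c + 5)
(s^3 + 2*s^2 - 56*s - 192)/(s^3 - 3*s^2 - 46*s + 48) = (s + 4)/(s - 1)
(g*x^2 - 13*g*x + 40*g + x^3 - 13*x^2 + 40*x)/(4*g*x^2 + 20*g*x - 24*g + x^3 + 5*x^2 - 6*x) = (g*x^2 - 13*g*x + 40*g + x^3 - 13*x^2 + 40*x)/(4*g*x^2 + 20*g*x - 24*g + x^3 + 5*x^2 - 6*x)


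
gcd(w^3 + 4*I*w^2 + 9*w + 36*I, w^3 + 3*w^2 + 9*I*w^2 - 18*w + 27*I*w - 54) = w + 3*I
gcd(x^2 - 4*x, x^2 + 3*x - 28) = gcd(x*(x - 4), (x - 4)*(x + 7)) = x - 4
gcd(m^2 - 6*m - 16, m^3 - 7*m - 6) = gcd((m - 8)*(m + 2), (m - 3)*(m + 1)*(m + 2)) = m + 2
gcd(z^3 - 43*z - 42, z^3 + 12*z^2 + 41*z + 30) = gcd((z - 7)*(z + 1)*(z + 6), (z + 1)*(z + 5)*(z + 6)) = z^2 + 7*z + 6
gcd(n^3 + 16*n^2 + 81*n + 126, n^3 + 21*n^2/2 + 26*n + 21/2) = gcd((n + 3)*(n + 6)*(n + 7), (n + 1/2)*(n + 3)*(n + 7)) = n^2 + 10*n + 21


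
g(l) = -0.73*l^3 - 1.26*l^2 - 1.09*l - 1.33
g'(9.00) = -201.16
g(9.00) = -645.37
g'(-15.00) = -456.04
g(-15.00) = 2195.27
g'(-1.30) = -1.52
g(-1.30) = -0.44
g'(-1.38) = -1.78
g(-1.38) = -0.31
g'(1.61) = -10.82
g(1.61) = -9.40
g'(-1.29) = -1.48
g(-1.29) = -0.45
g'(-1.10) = -0.97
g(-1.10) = -0.68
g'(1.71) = -11.80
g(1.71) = -10.53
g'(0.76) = -4.27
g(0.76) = -3.21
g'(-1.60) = -2.66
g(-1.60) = 0.18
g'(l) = -2.19*l^2 - 2.52*l - 1.09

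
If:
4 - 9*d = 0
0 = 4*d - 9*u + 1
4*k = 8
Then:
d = 4/9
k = 2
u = 25/81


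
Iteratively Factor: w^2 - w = (w)*(w - 1)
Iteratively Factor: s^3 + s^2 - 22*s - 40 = (s - 5)*(s^2 + 6*s + 8) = (s - 5)*(s + 4)*(s + 2)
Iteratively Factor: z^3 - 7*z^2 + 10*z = (z - 5)*(z^2 - 2*z) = (z - 5)*(z - 2)*(z)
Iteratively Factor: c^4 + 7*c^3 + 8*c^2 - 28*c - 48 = (c - 2)*(c^3 + 9*c^2 + 26*c + 24) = (c - 2)*(c + 3)*(c^2 + 6*c + 8) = (c - 2)*(c + 3)*(c + 4)*(c + 2)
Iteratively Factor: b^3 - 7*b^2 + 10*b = (b - 5)*(b^2 - 2*b) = b*(b - 5)*(b - 2)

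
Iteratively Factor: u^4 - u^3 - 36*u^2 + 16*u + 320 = (u + 4)*(u^3 - 5*u^2 - 16*u + 80) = (u - 5)*(u + 4)*(u^2 - 16) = (u - 5)*(u + 4)^2*(u - 4)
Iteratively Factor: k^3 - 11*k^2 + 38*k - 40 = (k - 4)*(k^2 - 7*k + 10) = (k - 4)*(k - 2)*(k - 5)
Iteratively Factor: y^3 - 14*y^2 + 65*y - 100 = (y - 5)*(y^2 - 9*y + 20) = (y - 5)^2*(y - 4)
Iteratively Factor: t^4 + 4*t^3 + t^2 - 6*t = (t - 1)*(t^3 + 5*t^2 + 6*t) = t*(t - 1)*(t^2 + 5*t + 6) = t*(t - 1)*(t + 2)*(t + 3)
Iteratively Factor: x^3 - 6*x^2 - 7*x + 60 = (x - 4)*(x^2 - 2*x - 15) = (x - 5)*(x - 4)*(x + 3)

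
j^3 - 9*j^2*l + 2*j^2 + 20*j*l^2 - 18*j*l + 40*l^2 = (j + 2)*(j - 5*l)*(j - 4*l)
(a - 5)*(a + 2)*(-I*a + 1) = -I*a^3 + a^2 + 3*I*a^2 - 3*a + 10*I*a - 10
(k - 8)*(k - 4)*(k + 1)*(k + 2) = k^4 - 9*k^3 - 2*k^2 + 72*k + 64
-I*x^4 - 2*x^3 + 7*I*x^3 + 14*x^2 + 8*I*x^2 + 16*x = x*(x - 8)*(x - 2*I)*(-I*x - I)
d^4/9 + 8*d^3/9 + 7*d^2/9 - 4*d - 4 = (d/3 + 1/3)*(d/3 + 1)*(d - 2)*(d + 6)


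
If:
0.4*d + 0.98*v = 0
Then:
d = -2.45*v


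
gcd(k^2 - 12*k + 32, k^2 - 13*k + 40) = k - 8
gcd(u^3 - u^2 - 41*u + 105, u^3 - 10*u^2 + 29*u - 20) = u - 5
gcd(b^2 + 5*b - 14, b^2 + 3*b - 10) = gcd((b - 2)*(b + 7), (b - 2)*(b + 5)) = b - 2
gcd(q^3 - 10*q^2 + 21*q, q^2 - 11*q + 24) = q - 3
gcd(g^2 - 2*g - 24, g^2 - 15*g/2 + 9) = g - 6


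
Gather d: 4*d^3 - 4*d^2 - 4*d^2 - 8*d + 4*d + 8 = 4*d^3 - 8*d^2 - 4*d + 8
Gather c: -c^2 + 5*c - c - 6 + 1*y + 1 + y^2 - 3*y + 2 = -c^2 + 4*c + y^2 - 2*y - 3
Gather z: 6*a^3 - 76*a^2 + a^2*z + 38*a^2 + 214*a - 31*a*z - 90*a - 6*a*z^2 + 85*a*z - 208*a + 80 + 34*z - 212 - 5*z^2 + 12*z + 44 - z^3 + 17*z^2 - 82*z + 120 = 6*a^3 - 38*a^2 - 84*a - z^3 + z^2*(12 - 6*a) + z*(a^2 + 54*a - 36) + 32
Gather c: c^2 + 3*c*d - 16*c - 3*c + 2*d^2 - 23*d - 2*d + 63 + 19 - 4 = c^2 + c*(3*d - 19) + 2*d^2 - 25*d + 78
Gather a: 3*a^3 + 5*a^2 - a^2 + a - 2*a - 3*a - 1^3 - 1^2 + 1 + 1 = 3*a^3 + 4*a^2 - 4*a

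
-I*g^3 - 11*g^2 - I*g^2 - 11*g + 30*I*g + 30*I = (g - 6*I)*(g - 5*I)*(-I*g - I)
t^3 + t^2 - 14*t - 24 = (t - 4)*(t + 2)*(t + 3)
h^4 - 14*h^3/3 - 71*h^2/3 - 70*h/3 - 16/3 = (h - 8)*(h + 1/3)*(h + 1)*(h + 2)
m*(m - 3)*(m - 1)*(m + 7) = m^4 + 3*m^3 - 25*m^2 + 21*m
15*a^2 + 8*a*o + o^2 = (3*a + o)*(5*a + o)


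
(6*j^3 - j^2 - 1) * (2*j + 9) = 12*j^4 + 52*j^3 - 9*j^2 - 2*j - 9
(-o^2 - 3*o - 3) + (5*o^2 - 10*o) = 4*o^2 - 13*o - 3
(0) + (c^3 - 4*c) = c^3 - 4*c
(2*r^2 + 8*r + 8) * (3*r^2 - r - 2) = 6*r^4 + 22*r^3 + 12*r^2 - 24*r - 16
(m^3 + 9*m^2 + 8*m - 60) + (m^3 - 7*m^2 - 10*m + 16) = 2*m^3 + 2*m^2 - 2*m - 44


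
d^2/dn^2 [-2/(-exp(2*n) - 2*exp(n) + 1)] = 4*(4*(exp(n) + 1)^2*exp(n) - (2*exp(n) + 1)*(exp(2*n) + 2*exp(n) - 1))*exp(n)/(exp(2*n) + 2*exp(n) - 1)^3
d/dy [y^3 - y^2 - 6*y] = 3*y^2 - 2*y - 6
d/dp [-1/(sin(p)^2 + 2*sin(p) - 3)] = 2*(sin(p) + 1)*cos(p)/(sin(p)^2 + 2*sin(p) - 3)^2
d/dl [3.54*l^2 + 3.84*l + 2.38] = 7.08*l + 3.84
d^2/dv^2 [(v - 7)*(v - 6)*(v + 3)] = 6*v - 20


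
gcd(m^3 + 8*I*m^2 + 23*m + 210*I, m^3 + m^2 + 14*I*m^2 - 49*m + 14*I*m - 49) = m + 7*I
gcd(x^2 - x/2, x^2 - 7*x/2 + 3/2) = x - 1/2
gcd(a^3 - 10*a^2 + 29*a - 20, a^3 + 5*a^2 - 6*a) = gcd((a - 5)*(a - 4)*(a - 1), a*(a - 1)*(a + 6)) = a - 1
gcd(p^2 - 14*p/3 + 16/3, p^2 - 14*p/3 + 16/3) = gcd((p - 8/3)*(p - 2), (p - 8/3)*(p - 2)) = p^2 - 14*p/3 + 16/3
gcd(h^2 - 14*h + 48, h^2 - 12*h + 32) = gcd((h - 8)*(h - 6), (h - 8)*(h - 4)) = h - 8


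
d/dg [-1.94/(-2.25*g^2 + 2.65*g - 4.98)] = (5.141 - 8.73*g)/(2.25*g^2 - 2.65*g + 4.98)^2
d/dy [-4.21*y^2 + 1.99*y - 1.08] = 1.99 - 8.42*y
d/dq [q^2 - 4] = 2*q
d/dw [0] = 0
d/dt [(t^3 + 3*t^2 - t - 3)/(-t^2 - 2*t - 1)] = (-t^2 - 2*t - 5)/(t^2 + 2*t + 1)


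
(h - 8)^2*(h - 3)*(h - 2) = h^4 - 21*h^3 + 150*h^2 - 416*h + 384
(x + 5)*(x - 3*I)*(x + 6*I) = x^3 + 5*x^2 + 3*I*x^2 + 18*x + 15*I*x + 90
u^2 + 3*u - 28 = (u - 4)*(u + 7)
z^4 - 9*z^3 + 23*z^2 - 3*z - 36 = (z - 4)*(z - 3)^2*(z + 1)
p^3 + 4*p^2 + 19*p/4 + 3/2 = (p + 1/2)*(p + 3/2)*(p + 2)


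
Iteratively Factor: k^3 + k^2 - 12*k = (k - 3)*(k^2 + 4*k) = k*(k - 3)*(k + 4)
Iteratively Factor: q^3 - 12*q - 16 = (q + 2)*(q^2 - 2*q - 8) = (q - 4)*(q + 2)*(q + 2)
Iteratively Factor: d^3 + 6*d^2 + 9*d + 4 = (d + 1)*(d^2 + 5*d + 4) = (d + 1)*(d + 4)*(d + 1)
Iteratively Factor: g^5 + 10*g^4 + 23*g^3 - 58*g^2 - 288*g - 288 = (g + 3)*(g^4 + 7*g^3 + 2*g^2 - 64*g - 96) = (g - 3)*(g + 3)*(g^3 + 10*g^2 + 32*g + 32) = (g - 3)*(g + 3)*(g + 4)*(g^2 + 6*g + 8) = (g - 3)*(g + 3)*(g + 4)^2*(g + 2)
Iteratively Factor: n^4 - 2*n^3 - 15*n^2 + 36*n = (n - 3)*(n^3 + n^2 - 12*n) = (n - 3)^2*(n^2 + 4*n) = n*(n - 3)^2*(n + 4)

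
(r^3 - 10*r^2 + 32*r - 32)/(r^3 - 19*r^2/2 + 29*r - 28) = 2*(r - 4)/(2*r - 7)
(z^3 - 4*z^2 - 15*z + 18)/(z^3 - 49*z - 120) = (z^2 - 7*z + 6)/(z^2 - 3*z - 40)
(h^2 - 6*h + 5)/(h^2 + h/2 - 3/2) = 2*(h - 5)/(2*h + 3)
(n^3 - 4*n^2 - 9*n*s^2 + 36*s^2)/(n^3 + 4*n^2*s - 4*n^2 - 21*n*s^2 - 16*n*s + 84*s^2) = (n + 3*s)/(n + 7*s)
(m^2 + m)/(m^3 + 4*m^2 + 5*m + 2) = m/(m^2 + 3*m + 2)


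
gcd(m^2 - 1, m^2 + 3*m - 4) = m - 1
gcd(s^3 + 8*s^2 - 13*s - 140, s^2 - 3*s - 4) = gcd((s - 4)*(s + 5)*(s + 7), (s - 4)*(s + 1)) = s - 4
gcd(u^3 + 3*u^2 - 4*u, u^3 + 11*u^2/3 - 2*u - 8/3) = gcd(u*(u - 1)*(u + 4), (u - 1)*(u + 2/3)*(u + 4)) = u^2 + 3*u - 4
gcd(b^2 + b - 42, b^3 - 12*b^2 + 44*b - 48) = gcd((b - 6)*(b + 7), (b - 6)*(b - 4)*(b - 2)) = b - 6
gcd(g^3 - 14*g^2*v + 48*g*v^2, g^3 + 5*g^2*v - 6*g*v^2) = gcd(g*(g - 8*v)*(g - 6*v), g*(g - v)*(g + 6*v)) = g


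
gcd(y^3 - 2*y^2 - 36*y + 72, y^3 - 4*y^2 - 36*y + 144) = y^2 - 36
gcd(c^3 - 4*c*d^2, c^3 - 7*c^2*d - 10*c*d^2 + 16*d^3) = c + 2*d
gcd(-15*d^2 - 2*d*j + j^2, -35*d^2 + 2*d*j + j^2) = 5*d - j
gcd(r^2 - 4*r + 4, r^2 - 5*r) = 1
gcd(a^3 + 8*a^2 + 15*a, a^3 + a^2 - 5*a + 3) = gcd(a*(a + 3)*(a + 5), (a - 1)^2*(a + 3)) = a + 3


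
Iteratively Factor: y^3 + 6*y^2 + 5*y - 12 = (y - 1)*(y^2 + 7*y + 12) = (y - 1)*(y + 3)*(y + 4)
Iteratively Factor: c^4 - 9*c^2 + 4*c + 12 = (c + 3)*(c^3 - 3*c^2 + 4) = (c + 1)*(c + 3)*(c^2 - 4*c + 4) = (c - 2)*(c + 1)*(c + 3)*(c - 2)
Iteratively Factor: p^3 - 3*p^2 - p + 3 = (p - 1)*(p^2 - 2*p - 3) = (p - 3)*(p - 1)*(p + 1)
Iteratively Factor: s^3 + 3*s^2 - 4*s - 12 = (s + 2)*(s^2 + s - 6) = (s - 2)*(s + 2)*(s + 3)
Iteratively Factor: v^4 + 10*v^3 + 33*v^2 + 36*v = (v + 4)*(v^3 + 6*v^2 + 9*v) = (v + 3)*(v + 4)*(v^2 + 3*v) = v*(v + 3)*(v + 4)*(v + 3)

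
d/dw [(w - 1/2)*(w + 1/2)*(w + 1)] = 3*w^2 + 2*w - 1/4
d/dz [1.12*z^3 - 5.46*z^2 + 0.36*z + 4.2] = 3.36*z^2 - 10.92*z + 0.36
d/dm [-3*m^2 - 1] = -6*m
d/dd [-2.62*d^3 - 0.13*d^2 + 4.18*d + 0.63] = -7.86*d^2 - 0.26*d + 4.18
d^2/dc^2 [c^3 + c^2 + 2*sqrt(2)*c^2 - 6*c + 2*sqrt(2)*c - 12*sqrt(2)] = 6*c + 2 + 4*sqrt(2)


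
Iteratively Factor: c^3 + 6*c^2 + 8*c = (c)*(c^2 + 6*c + 8) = c*(c + 2)*(c + 4)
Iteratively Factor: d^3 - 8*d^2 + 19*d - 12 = (d - 4)*(d^2 - 4*d + 3) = (d - 4)*(d - 3)*(d - 1)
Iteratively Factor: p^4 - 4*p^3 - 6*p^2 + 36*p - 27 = (p - 3)*(p^3 - p^2 - 9*p + 9) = (p - 3)^2*(p^2 + 2*p - 3) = (p - 3)^2*(p - 1)*(p + 3)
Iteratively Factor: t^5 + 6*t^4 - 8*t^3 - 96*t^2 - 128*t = (t + 2)*(t^4 + 4*t^3 - 16*t^2 - 64*t) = (t + 2)*(t + 4)*(t^3 - 16*t) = (t - 4)*(t + 2)*(t + 4)*(t^2 + 4*t) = (t - 4)*(t + 2)*(t + 4)^2*(t)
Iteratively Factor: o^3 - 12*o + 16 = (o + 4)*(o^2 - 4*o + 4) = (o - 2)*(o + 4)*(o - 2)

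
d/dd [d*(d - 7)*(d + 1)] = 3*d^2 - 12*d - 7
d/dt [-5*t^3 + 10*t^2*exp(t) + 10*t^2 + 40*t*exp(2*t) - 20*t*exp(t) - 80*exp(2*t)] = 10*t^2*exp(t) - 15*t^2 + 80*t*exp(2*t) + 20*t - 120*exp(2*t) - 20*exp(t)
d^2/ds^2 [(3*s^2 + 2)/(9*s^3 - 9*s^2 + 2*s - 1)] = 2*(243*s^6 + 810*s^4 - 1053*s^3 + 513*s^2 - 54*s - 7)/(729*s^9 - 2187*s^8 + 2673*s^7 - 1944*s^6 + 1080*s^5 - 459*s^4 + 143*s^3 - 39*s^2 + 6*s - 1)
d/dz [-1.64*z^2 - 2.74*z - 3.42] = -3.28*z - 2.74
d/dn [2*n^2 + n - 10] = 4*n + 1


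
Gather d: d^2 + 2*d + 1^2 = d^2 + 2*d + 1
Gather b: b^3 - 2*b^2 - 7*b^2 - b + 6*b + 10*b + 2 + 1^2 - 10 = b^3 - 9*b^2 + 15*b - 7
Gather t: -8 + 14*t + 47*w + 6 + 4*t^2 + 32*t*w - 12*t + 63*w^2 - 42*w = 4*t^2 + t*(32*w + 2) + 63*w^2 + 5*w - 2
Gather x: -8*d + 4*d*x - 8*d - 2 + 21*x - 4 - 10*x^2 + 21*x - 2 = -16*d - 10*x^2 + x*(4*d + 42) - 8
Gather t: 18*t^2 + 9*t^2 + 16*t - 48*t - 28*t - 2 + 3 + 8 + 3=27*t^2 - 60*t + 12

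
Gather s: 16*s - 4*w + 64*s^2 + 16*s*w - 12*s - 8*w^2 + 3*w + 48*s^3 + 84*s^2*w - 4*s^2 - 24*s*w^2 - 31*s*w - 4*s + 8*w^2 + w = 48*s^3 + s^2*(84*w + 60) + s*(-24*w^2 - 15*w)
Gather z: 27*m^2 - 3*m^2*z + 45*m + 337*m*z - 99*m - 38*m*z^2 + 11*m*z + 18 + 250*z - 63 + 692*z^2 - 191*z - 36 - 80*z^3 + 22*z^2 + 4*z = 27*m^2 - 54*m - 80*z^3 + z^2*(714 - 38*m) + z*(-3*m^2 + 348*m + 63) - 81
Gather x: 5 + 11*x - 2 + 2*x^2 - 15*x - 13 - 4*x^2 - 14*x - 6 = -2*x^2 - 18*x - 16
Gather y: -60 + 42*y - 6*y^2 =-6*y^2 + 42*y - 60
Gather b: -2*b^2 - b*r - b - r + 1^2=-2*b^2 + b*(-r - 1) - r + 1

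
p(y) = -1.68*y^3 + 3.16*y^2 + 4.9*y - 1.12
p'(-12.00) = -796.70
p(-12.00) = 3298.16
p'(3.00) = -21.50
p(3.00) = -3.34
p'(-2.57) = -44.63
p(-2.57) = 35.68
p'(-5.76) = -198.72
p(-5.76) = 396.55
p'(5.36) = -106.02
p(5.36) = -142.77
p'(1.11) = 5.71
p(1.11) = 5.91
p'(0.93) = 6.42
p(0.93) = 4.82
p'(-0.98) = -6.13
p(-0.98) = -1.31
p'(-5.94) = -210.47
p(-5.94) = 433.37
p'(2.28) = -6.89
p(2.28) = 6.57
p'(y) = -5.04*y^2 + 6.32*y + 4.9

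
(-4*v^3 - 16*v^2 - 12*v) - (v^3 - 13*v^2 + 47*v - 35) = -5*v^3 - 3*v^2 - 59*v + 35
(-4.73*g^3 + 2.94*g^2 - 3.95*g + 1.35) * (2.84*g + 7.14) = -13.4332*g^4 - 25.4226*g^3 + 9.7736*g^2 - 24.369*g + 9.639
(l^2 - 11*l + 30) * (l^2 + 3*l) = l^4 - 8*l^3 - 3*l^2 + 90*l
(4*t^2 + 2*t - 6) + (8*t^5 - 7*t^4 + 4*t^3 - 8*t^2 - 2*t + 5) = 8*t^5 - 7*t^4 + 4*t^3 - 4*t^2 - 1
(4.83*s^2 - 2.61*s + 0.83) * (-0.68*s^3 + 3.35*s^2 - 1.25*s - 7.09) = -3.2844*s^5 + 17.9553*s^4 - 15.3454*s^3 - 28.2017*s^2 + 17.4674*s - 5.8847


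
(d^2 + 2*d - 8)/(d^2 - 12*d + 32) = (d^2 + 2*d - 8)/(d^2 - 12*d + 32)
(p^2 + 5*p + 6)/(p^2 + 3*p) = (p + 2)/p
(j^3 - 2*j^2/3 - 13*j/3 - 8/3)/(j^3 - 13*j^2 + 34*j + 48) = (3*j^2 - 5*j - 8)/(3*(j^2 - 14*j + 48))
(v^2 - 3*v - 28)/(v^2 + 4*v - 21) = (v^2 - 3*v - 28)/(v^2 + 4*v - 21)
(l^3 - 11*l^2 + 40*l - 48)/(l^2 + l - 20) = (l^2 - 7*l + 12)/(l + 5)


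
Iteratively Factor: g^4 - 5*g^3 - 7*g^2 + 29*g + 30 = (g + 2)*(g^3 - 7*g^2 + 7*g + 15) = (g - 5)*(g + 2)*(g^2 - 2*g - 3) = (g - 5)*(g - 3)*(g + 2)*(g + 1)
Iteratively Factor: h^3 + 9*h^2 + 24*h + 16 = (h + 1)*(h^2 + 8*h + 16) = (h + 1)*(h + 4)*(h + 4)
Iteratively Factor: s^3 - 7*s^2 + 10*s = (s - 2)*(s^2 - 5*s) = (s - 5)*(s - 2)*(s)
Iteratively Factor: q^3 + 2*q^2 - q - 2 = (q + 1)*(q^2 + q - 2) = (q + 1)*(q + 2)*(q - 1)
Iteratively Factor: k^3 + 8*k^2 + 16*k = (k)*(k^2 + 8*k + 16) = k*(k + 4)*(k + 4)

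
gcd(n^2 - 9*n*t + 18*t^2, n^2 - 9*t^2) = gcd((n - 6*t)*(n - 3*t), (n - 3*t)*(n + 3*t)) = -n + 3*t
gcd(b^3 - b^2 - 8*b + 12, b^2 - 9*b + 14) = b - 2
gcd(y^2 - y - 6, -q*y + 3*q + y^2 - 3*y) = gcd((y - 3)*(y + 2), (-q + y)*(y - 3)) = y - 3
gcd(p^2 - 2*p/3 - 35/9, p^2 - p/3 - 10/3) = p + 5/3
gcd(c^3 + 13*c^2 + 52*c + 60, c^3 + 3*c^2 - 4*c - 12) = c + 2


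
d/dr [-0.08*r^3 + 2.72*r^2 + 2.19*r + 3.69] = -0.24*r^2 + 5.44*r + 2.19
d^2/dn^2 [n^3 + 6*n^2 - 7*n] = 6*n + 12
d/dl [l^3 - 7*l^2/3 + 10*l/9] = 3*l^2 - 14*l/3 + 10/9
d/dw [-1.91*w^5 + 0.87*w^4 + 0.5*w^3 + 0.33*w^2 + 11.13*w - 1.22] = -9.55*w^4 + 3.48*w^3 + 1.5*w^2 + 0.66*w + 11.13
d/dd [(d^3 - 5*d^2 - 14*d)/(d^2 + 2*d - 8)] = (d^4 + 4*d^3 - 20*d^2 + 80*d + 112)/(d^4 + 4*d^3 - 12*d^2 - 32*d + 64)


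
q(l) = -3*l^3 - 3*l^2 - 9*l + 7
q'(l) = -9*l^2 - 6*l - 9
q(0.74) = -2.52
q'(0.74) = -18.37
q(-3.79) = 161.34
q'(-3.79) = -115.54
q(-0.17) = 8.46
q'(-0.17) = -8.24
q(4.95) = -474.92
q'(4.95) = -259.22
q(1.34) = -17.67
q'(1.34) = -33.20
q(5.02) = -493.30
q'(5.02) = -265.92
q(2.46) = -77.96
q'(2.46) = -78.22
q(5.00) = -488.00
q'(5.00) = -264.00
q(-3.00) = 88.00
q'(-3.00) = -72.00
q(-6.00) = 601.00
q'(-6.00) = -297.00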